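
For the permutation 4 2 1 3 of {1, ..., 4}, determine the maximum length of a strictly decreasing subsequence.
3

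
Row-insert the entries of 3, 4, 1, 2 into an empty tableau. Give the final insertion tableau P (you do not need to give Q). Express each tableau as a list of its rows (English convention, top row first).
Insert 3: appended to row 1. P = [[3]].
Insert 4: appended to row 1. P = [[3, 4]].
Insert 1: 1 bumps 3 from row 1; 3 starts row 2. P = [[1, 4], [3]].
Insert 2: 2 bumps 4 from row 1; 4 appends to row 2. P = [[1, 2], [3, 4]].

So P = [[1, 2], [3, 4]].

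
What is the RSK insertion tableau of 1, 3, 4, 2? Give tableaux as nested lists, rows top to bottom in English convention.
P = [[1, 2, 4], [3]]

Insert 1: appended to row 1. P = [[1]].
Insert 3: appended to row 1. P = [[1, 3]].
Insert 4: appended to row 1. P = [[1, 3, 4]].
Insert 2: 2 bumps 3 from row 1; 3 starts row 2. P = [[1, 2, 4], [3]].

So P = [[1, 2, 4], [3]].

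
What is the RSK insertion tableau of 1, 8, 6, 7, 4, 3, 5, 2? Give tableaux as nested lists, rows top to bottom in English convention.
Insert 1: appended to row 1. P = [[1]].
Insert 8: appended to row 1. P = [[1, 8]].
Insert 6: 6 bumps 8 from row 1; 8 starts row 2. P = [[1, 6], [8]].
Insert 7: appended to row 1. P = [[1, 6, 7], [8]].
Insert 4: 4 bumps 6 from row 1; 6 bumps 8 from row 2; 8 starts row 3. P = [[1, 4, 7], [6], [8]].
Insert 3: 3 bumps 4 from row 1; 4 bumps 6 from row 2; 6 bumps 8 from row 3; 8 starts row 4. P = [[1, 3, 7], [4], [6], [8]].
Insert 5: 5 bumps 7 from row 1; 7 appends to row 2. P = [[1, 3, 5], [4, 7], [6], [8]].
Insert 2: 2 bumps 3 from row 1; 3 bumps 4 from row 2; 4 bumps 6 from row 3; 6 bumps 8 from row 4; 8 starts row 5. P = [[1, 2, 5], [3, 7], [4], [6], [8]].

So P = [[1, 2, 5], [3, 7], [4], [6], [8]].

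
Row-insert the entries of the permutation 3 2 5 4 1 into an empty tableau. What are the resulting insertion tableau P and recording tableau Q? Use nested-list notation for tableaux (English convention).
P = [[1, 4], [2, 5], [3]], Q = [[1, 3], [2, 4], [5]]

Insert each entry of the permutation into P by Schensted row insertion, recording in Q the position of each new cell.

Insert 3: appended to row 1. P = [[3]], Q = [[1]].
Insert 2: 2 bumps 3 from row 1; 3 starts row 2. P = [[2], [3]], Q = [[1], [2]].
Insert 5: appended to row 1. P = [[2, 5], [3]], Q = [[1, 3], [2]].
Insert 4: 4 bumps 5 from row 1; 5 appends to row 2. P = [[2, 4], [3, 5]], Q = [[1, 3], [2, 4]].
Insert 1: 1 bumps 2 from row 1; 2 bumps 3 from row 2; 3 starts row 3. P = [[1, 4], [2, 5], [3]], Q = [[1, 3], [2, 4], [5]].

So P = [[1, 4], [2, 5], [3]], Q = [[1, 3], [2, 4], [5]].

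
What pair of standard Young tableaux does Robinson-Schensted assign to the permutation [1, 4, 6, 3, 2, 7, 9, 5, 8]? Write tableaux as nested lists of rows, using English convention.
P = [[1, 2, 5, 7, 8], [3, 6, 9], [4]], Q = [[1, 2, 3, 6, 7], [4, 8, 9], [5]]

Insert each entry of the permutation into P by Schensted row insertion, recording in Q the position of each new cell.

Insert 1: appended to row 1. P = [[1]].
Insert 4: appended to row 1. P = [[1, 4]].
Insert 6: appended to row 1. P = [[1, 4, 6]].
Insert 3: 3 bumps 4 from row 1; 4 starts row 2. P = [[1, 3, 6], [4]].
Insert 2: 2 bumps 3 from row 1; 3 bumps 4 from row 2; 4 starts row 3. P = [[1, 2, 6], [3], [4]].
Insert 7: appended to row 1. P = [[1, 2, 6, 7], [3], [4]].
Insert 9: appended to row 1. P = [[1, 2, 6, 7, 9], [3], [4]].
Insert 5: 5 bumps 6 from row 1; 6 appends to row 2. P = [[1, 2, 5, 7, 9], [3, 6], [4]].
Insert 8: 8 bumps 9 from row 1; 9 appends to row 2. P = [[1, 2, 5, 7, 8], [3, 6, 9], [4]].

So P = [[1, 2, 5, 7, 8], [3, 6, 9], [4]], Q = [[1, 2, 3, 6, 7], [4, 8, 9], [5]].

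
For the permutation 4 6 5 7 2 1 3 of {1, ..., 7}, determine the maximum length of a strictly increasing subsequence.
3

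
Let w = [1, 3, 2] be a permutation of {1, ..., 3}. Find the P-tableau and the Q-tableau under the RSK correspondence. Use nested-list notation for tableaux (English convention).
P = [[1, 2], [3]], Q = [[1, 2], [3]]

Insert each entry of the permutation into P by Schensted row insertion, recording in Q the position of each new cell.

Insert 1: appended to row 1. P = [[1]].
Insert 3: appended to row 1. P = [[1, 3]].
Insert 2: 2 bumps 3 from row 1; 3 starts row 2. P = [[1, 2], [3]].

So P = [[1, 2], [3]], Q = [[1, 2], [3]].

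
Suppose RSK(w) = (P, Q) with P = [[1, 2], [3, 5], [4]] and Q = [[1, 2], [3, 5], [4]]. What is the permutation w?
Reverse the RSK construction: for i from n down to 1, find the cell of Q containing i, remove the entry at that cell from P, and reverse-bump it up through P; the value ejected from row 1 is w(i).

Step i=5: Q has 5 at row 2, column 2; remove 5 from row 2 of P and reverse-bump: 5 enters row 1 and ejects 2. So w(5) = 2. P is now [[1, 5], [3], [4]].
Step i=4: Q has 4 at row 3, column 1; remove 4 from row 3 of P and reverse-bump: 4 enters row 2 and ejects 3; 3 enters row 1 and ejects 1. So w(4) = 1. P is now [[3, 5], [4]].
Step i=3: Q has 3 at row 2, column 1; remove 4 from row 2 of P and reverse-bump: 4 enters row 1 and ejects 3. So w(3) = 3. P is now [[4, 5]].
Step i=2: Q has 2 at row 1, column 2; remove that cell from P, ejecting 5. So w(2) = 5. P is now [[4]].
Step i=1: Q has 1 at row 1, column 1; remove that cell from P, ejecting 4. So w(1) = 4. P is now [].

So w = 4 5 3 1 2.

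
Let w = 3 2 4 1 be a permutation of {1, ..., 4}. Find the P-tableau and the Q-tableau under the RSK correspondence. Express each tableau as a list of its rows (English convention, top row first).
Insert each entry of the permutation into P by Schensted row insertion, recording in Q the position of each new cell.

Insert 3: appended to row 1. P = [[3]].
Insert 2: 2 bumps 3 from row 1; 3 starts row 2. P = [[2], [3]].
Insert 4: appended to row 1. P = [[2, 4], [3]].
Insert 1: 1 bumps 2 from row 1; 2 bumps 3 from row 2; 3 starts row 3. P = [[1, 4], [2], [3]].

So P = [[1, 4], [2], [3]], Q = [[1, 3], [2], [4]].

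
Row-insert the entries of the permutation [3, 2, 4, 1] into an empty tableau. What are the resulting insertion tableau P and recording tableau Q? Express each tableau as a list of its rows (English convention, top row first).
Insert each entry of the permutation into P by Schensted row insertion, recording in Q the position of each new cell.

Insert 3: appended to row 1. P = [[3]], Q = [[1]].
Insert 2: 2 bumps 3 from row 1; 3 starts row 2. P = [[2], [3]], Q = [[1], [2]].
Insert 4: appended to row 1. P = [[2, 4], [3]], Q = [[1, 3], [2]].
Insert 1: 1 bumps 2 from row 1; 2 bumps 3 from row 2; 3 starts row 3. P = [[1, 4], [2], [3]], Q = [[1, 3], [2], [4]].

So P = [[1, 4], [2], [3]], Q = [[1, 3], [2], [4]].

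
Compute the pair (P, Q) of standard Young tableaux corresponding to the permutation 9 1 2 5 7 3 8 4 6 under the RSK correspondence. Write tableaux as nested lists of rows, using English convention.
P = [[1, 2, 3, 4, 6], [5, 7, 8], [9]], Q = [[1, 3, 4, 5, 7], [2, 8, 9], [6]]

Insert each entry of the permutation into P by Schensted row insertion, recording in Q the position of each new cell.

After inserting 9: P = [[9]].
After inserting 1: P = [[1], [9]].
After inserting 2: P = [[1, 2], [9]].
After inserting 5: P = [[1, 2, 5], [9]].
After inserting 7: P = [[1, 2, 5, 7], [9]].
After inserting 3: P = [[1, 2, 3, 7], [5], [9]].
After inserting 8: P = [[1, 2, 3, 7, 8], [5], [9]].
After inserting 4: P = [[1, 2, 3, 4, 8], [5, 7], [9]].
After inserting 6: P = [[1, 2, 3, 4, 6], [5, 7, 8], [9]].

So P = [[1, 2, 3, 4, 6], [5, 7, 8], [9]], Q = [[1, 3, 4, 5, 7], [2, 8, 9], [6]].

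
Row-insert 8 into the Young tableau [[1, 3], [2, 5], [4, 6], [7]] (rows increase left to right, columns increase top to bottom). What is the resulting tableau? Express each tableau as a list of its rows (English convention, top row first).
[[1, 3, 8], [2, 5], [4, 6], [7]]

8 is larger than every entry of row 1, so it is appended to row 1. The new tableau is [[1, 3, 8], [2, 5], [4, 6], [7]].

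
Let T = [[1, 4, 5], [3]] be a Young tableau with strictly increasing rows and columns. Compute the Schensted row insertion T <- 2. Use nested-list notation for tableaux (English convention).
In row 1, 2 replaces 4 (the leftmost entry greater than 2); 4 is bumped to row 2. 4 is appended to row 2. The new tableau is [[1, 2, 5], [3, 4]].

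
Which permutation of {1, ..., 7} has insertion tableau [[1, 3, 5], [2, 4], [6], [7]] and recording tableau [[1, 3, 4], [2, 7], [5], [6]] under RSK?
Reverse the RSK construction: for i from n down to 1, find the cell of Q containing i, remove the entry at that cell from P, and reverse-bump it up through P; the value ejected from row 1 is w(i).

Step i=7: Q has 7 at row 2, column 2; remove 4 from row 2 of P and reverse-bump: 4 enters row 1 and ejects 3. So w(7) = 3. P is now [[1, 4, 5], [2], [6], [7]].
Step i=6: Q has 6 at row 4, column 1; remove 7 from row 4 of P and reverse-bump: 7 enters row 3 and ejects 6; 6 enters row 2 and ejects 2; 2 enters row 1 and ejects 1. So w(6) = 1. P is now [[2, 4, 5], [6], [7]].
Step i=5: Q has 5 at row 3, column 1; remove 7 from row 3 of P and reverse-bump: 7 enters row 2 and ejects 6; 6 enters row 1 and ejects 5. So w(5) = 5. P is now [[2, 4, 6], [7]].
Step i=4: Q has 4 at row 1, column 3; remove that cell from P, ejecting 6. So w(4) = 6. P is now [[2, 4], [7]].
Step i=3: Q has 3 at row 1, column 2; remove that cell from P, ejecting 4. So w(3) = 4. P is now [[2], [7]].
Step i=2: Q has 2 at row 2, column 1; remove 7 from row 2 of P and reverse-bump: 7 enters row 1 and ejects 2. So w(2) = 2. P is now [[7]].
Step i=1: Q has 1 at row 1, column 1; remove that cell from P, ejecting 7. So w(1) = 7. P is now [].

So w = 7 2 4 6 5 1 3.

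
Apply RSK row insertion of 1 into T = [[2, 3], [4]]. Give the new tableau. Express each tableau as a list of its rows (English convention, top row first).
[[1, 3], [2], [4]]

In row 1, 1 replaces 2 (the leftmost entry greater than 1); 2 is bumped to row 2. In row 2, 2 replaces 4 (the leftmost entry greater than 2); 4 is bumped to row 3. 4 starts a new row 3. The new tableau is [[1, 3], [2], [4]].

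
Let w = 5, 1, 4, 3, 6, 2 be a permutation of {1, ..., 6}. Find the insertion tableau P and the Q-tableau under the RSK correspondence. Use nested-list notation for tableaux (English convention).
P = [[1, 2, 6], [3], [4], [5]], Q = [[1, 3, 5], [2], [4], [6]]

Insert each entry of the permutation into P by Schensted row insertion, recording in Q the position of each new cell.

Insert 5: appended to row 1. P = [[5]].
Insert 1: 1 bumps 5 from row 1; 5 starts row 2. P = [[1], [5]].
Insert 4: appended to row 1. P = [[1, 4], [5]].
Insert 3: 3 bumps 4 from row 1; 4 bumps 5 from row 2; 5 starts row 3. P = [[1, 3], [4], [5]].
Insert 6: appended to row 1. P = [[1, 3, 6], [4], [5]].
Insert 2: 2 bumps 3 from row 1; 3 bumps 4 from row 2; 4 bumps 5 from row 3; 5 starts row 4. P = [[1, 2, 6], [3], [4], [5]].

So P = [[1, 2, 6], [3], [4], [5]], Q = [[1, 3, 5], [2], [4], [6]].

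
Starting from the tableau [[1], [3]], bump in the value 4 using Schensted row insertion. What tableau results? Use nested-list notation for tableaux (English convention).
[[1, 4], [3]]

4 is larger than every entry of row 1, so it is appended to row 1. The new tableau is [[1, 4], [3]].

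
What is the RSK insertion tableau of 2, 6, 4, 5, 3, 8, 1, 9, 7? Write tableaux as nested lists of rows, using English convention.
P = [[1, 3, 5, 7, 9], [2, 8], [4], [6]]

Insert 2: appended to row 1. P = [[2]].
Insert 6: appended to row 1. P = [[2, 6]].
Insert 4: 4 bumps 6 from row 1; 6 starts row 2. P = [[2, 4], [6]].
Insert 5: appended to row 1. P = [[2, 4, 5], [6]].
Insert 3: 3 bumps 4 from row 1; 4 bumps 6 from row 2; 6 starts row 3. P = [[2, 3, 5], [4], [6]].
Insert 8: appended to row 1. P = [[2, 3, 5, 8], [4], [6]].
Insert 1: 1 bumps 2 from row 1; 2 bumps 4 from row 2; 4 bumps 6 from row 3; 6 starts row 4. P = [[1, 3, 5, 8], [2], [4], [6]].
Insert 9: appended to row 1. P = [[1, 3, 5, 8, 9], [2], [4], [6]].
Insert 7: 7 bumps 8 from row 1; 8 appends to row 2. P = [[1, 3, 5, 7, 9], [2, 8], [4], [6]].

So P = [[1, 3, 5, 7, 9], [2, 8], [4], [6]].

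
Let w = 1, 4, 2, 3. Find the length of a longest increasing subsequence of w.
3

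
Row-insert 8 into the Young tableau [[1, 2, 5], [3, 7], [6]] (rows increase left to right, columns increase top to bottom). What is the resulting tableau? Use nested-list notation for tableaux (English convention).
[[1, 2, 5, 8], [3, 7], [6]]

8 is larger than every entry of row 1, so it is appended to row 1. The new tableau is [[1, 2, 5, 8], [3, 7], [6]].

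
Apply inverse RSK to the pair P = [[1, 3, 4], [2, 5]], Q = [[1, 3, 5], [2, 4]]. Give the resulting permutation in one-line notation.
2 1 5 3 4

Reverse the RSK construction: for i from n down to 1, find the cell of Q containing i, remove the entry at that cell from P, and reverse-bump it up through P; the value ejected from row 1 is w(i).

Step i=5: Q has 5 at row 1, column 3; remove that cell from P, ejecting 4. So w(5) = 4. P is now [[1, 3], [2, 5]].
Step i=4: Q has 4 at row 2, column 2; remove 5 from row 2 of P and reverse-bump: 5 enters row 1 and ejects 3. So w(4) = 3. P is now [[1, 5], [2]].
Step i=3: Q has 3 at row 1, column 2; remove that cell from P, ejecting 5. So w(3) = 5. P is now [[1], [2]].
Step i=2: Q has 2 at row 2, column 1; remove 2 from row 2 of P and reverse-bump: 2 enters row 1 and ejects 1. So w(2) = 1. P is now [[2]].
Step i=1: Q has 1 at row 1, column 1; remove that cell from P, ejecting 2. So w(1) = 2. P is now [].

So w = 2 1 5 3 4.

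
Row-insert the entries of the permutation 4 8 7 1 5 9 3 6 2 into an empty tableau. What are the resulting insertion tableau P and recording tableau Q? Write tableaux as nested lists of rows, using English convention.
P = [[1, 2, 6], [3, 5, 9], [4], [7], [8]], Q = [[1, 2, 6], [3, 5, 8], [4], [7], [9]]

Insert each entry of the permutation into P by Schensted row insertion, recording in Q the position of each new cell.

Insert 4: appended to row 1. P = [[4]], Q = [[1]].
Insert 8: appended to row 1. P = [[4, 8]], Q = [[1, 2]].
Insert 7: 7 bumps 8 from row 1; 8 starts row 2. P = [[4, 7], [8]], Q = [[1, 2], [3]].
Insert 1: 1 bumps 4 from row 1; 4 bumps 8 from row 2; 8 starts row 3. P = [[1, 7], [4], [8]], Q = [[1, 2], [3], [4]].
Insert 5: 5 bumps 7 from row 1; 7 appends to row 2. P = [[1, 5], [4, 7], [8]], Q = [[1, 2], [3, 5], [4]].
Insert 9: appended to row 1. P = [[1, 5, 9], [4, 7], [8]], Q = [[1, 2, 6], [3, 5], [4]].
Insert 3: 3 bumps 5 from row 1; 5 bumps 7 from row 2; 7 bumps 8 from row 3; 8 starts row 4. P = [[1, 3, 9], [4, 5], [7], [8]], Q = [[1, 2, 6], [3, 5], [4], [7]].
Insert 6: 6 bumps 9 from row 1; 9 appends to row 2. P = [[1, 3, 6], [4, 5, 9], [7], [8]], Q = [[1, 2, 6], [3, 5, 8], [4], [7]].
Insert 2: 2 bumps 3 from row 1; 3 bumps 4 from row 2; 4 bumps 7 from row 3; 7 bumps 8 from row 4; 8 starts row 5. P = [[1, 2, 6], [3, 5, 9], [4], [7], [8]], Q = [[1, 2, 6], [3, 5, 8], [4], [7], [9]].

So P = [[1, 2, 6], [3, 5, 9], [4], [7], [8]], Q = [[1, 2, 6], [3, 5, 8], [4], [7], [9]].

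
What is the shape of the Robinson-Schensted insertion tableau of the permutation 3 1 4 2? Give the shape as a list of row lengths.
Row-insert each entry into an empty tableau.

After inserting 3: P = [[3]].
After inserting 1: P = [[1], [3]].
After inserting 4: P = [[1, 4], [3]].
After inserting 2: P = [[1, 2], [3, 4]].

The final insertion tableau P = [[1, 2], [3, 4]] has shape [2, 2].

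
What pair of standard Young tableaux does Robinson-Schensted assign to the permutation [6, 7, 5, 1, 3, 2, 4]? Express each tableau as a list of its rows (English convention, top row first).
P = [[1, 2, 4], [3, 7], [5], [6]], Q = [[1, 2, 7], [3, 5], [4], [6]]

Insert each entry of the permutation into P by Schensted row insertion, recording in Q the position of each new cell.

Insert 6: appended to row 1. P = [[6]].
Insert 7: appended to row 1. P = [[6, 7]].
Insert 5: 5 bumps 6 from row 1; 6 starts row 2. P = [[5, 7], [6]].
Insert 1: 1 bumps 5 from row 1; 5 bumps 6 from row 2; 6 starts row 3. P = [[1, 7], [5], [6]].
Insert 3: 3 bumps 7 from row 1; 7 appends to row 2. P = [[1, 3], [5, 7], [6]].
Insert 2: 2 bumps 3 from row 1; 3 bumps 5 from row 2; 5 bumps 6 from row 3; 6 starts row 4. P = [[1, 2], [3, 7], [5], [6]].
Insert 4: appended to row 1. P = [[1, 2, 4], [3, 7], [5], [6]].

So P = [[1, 2, 4], [3, 7], [5], [6]], Q = [[1, 2, 7], [3, 5], [4], [6]].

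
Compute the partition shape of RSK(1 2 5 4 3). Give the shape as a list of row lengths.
RSK row insertion gives P = [[1, 2, 3], [4], [5]], which has shape [3, 1, 1].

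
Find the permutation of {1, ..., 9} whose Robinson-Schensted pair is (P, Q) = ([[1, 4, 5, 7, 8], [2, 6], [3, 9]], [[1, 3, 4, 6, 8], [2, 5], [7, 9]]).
3 2 4 9 6 7 1 8 5

Reverse RSK: for i = n, n-1, ..., 1, locate i in Q, remove the corresponding corner cell from P, and reverse-bump its entry up through P; the value ejected from row 1 is w(i).

So w = 3 2 4 9 6 7 1 8 5.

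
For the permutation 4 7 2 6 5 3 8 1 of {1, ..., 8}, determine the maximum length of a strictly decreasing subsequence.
5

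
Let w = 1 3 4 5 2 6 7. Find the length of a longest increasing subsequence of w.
6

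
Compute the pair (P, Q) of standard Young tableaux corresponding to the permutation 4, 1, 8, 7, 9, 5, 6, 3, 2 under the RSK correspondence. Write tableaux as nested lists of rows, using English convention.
Insert each entry of the permutation into P by Schensted row insertion, recording in Q the position of each new cell.

Insert 4: appended to row 1. P = [[4]], Q = [[1]].
Insert 1: 1 bumps 4 from row 1; 4 starts row 2. P = [[1], [4]], Q = [[1], [2]].
Insert 8: appended to row 1. P = [[1, 8], [4]], Q = [[1, 3], [2]].
Insert 7: 7 bumps 8 from row 1; 8 appends to row 2. P = [[1, 7], [4, 8]], Q = [[1, 3], [2, 4]].
Insert 9: appended to row 1. P = [[1, 7, 9], [4, 8]], Q = [[1, 3, 5], [2, 4]].
Insert 5: 5 bumps 7 from row 1; 7 bumps 8 from row 2; 8 starts row 3. P = [[1, 5, 9], [4, 7], [8]], Q = [[1, 3, 5], [2, 4], [6]].
Insert 6: 6 bumps 9 from row 1; 9 appends to row 2. P = [[1, 5, 6], [4, 7, 9], [8]], Q = [[1, 3, 5], [2, 4, 7], [6]].
Insert 3: 3 bumps 5 from row 1; 5 bumps 7 from row 2; 7 bumps 8 from row 3; 8 starts row 4. P = [[1, 3, 6], [4, 5, 9], [7], [8]], Q = [[1, 3, 5], [2, 4, 7], [6], [8]].
Insert 2: 2 bumps 3 from row 1; 3 bumps 4 from row 2; 4 bumps 7 from row 3; 7 bumps 8 from row 4; 8 starts row 5. P = [[1, 2, 6], [3, 5, 9], [4], [7], [8]], Q = [[1, 3, 5], [2, 4, 7], [6], [8], [9]].

So P = [[1, 2, 6], [3, 5, 9], [4], [7], [8]], Q = [[1, 3, 5], [2, 4, 7], [6], [8], [9]].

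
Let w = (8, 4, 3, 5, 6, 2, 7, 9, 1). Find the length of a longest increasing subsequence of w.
5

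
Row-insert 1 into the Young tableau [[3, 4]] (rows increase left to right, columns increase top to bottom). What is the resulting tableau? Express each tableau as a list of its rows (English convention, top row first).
[[1, 4], [3]]

In row 1, 1 replaces 3 (the leftmost entry greater than 1); 3 is bumped to row 2. 3 starts a new row 2. The new tableau is [[1, 4], [3]].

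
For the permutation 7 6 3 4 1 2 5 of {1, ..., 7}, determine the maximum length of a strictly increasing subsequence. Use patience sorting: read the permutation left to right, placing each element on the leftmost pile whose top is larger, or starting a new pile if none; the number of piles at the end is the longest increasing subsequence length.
7: new pile. tops = [7]
6: onto pile 1 (replacing 7). tops = [6]
3: onto pile 1 (replacing 6). tops = [3]
4: new pile. tops = [3, 4]
1: onto pile 1 (replacing 3). tops = [1, 4]
2: onto pile 2 (replacing 4). tops = [1, 2]
5: new pile. tops = [1, 2, 5]

3 piles, so the longest increasing subsequence has length 3.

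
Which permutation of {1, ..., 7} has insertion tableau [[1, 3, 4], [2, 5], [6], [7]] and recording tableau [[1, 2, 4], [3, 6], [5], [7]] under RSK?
2 7 3 6 1 5 4

Reverse the RSK construction: for i from n down to 1, find the cell of Q containing i, remove the entry at that cell from P, and reverse-bump it up through P; the value ejected from row 1 is w(i).

Step i=7: Q has 7 at row 4, column 1; remove 7 from row 4 of P and reverse-bump: 7 enters row 3 and ejects 6; 6 enters row 2 and ejects 5; 5 enters row 1 and ejects 4. So w(7) = 4. P is now [[1, 3, 5], [2, 6], [7]].
Step i=6: Q has 6 at row 2, column 2; remove 6 from row 2 of P and reverse-bump: 6 enters row 1 and ejects 5. So w(6) = 5. P is now [[1, 3, 6], [2], [7]].
Step i=5: Q has 5 at row 3, column 1; remove 7 from row 3 of P and reverse-bump: 7 enters row 2 and ejects 2; 2 enters row 1 and ejects 1. So w(5) = 1. P is now [[2, 3, 6], [7]].
Step i=4: Q has 4 at row 1, column 3; remove that cell from P, ejecting 6. So w(4) = 6. P is now [[2, 3], [7]].
Step i=3: Q has 3 at row 2, column 1; remove 7 from row 2 of P and reverse-bump: 7 enters row 1 and ejects 3. So w(3) = 3. P is now [[2, 7]].
Step i=2: Q has 2 at row 1, column 2; remove that cell from P, ejecting 7. So w(2) = 7. P is now [[2]].
Step i=1: Q has 1 at row 1, column 1; remove that cell from P, ejecting 2. So w(1) = 2. P is now [].

So w = 2 7 3 6 1 5 4.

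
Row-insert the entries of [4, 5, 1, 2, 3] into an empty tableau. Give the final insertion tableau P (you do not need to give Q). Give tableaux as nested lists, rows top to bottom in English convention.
P = [[1, 2, 3], [4, 5]]

Insert 4: appended to row 1. P = [[4]].
Insert 5: appended to row 1. P = [[4, 5]].
Insert 1: 1 bumps 4 from row 1; 4 starts row 2. P = [[1, 5], [4]].
Insert 2: 2 bumps 5 from row 1; 5 appends to row 2. P = [[1, 2], [4, 5]].
Insert 3: appended to row 1. P = [[1, 2, 3], [4, 5]].

So P = [[1, 2, 3], [4, 5]].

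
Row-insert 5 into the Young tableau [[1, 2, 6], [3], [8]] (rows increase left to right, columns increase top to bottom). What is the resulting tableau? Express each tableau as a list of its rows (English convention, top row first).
[[1, 2, 5], [3, 6], [8]]

In row 1, 5 replaces 6 (the leftmost entry greater than 5); 6 is bumped to row 2. 6 is appended to row 2. The new tableau is [[1, 2, 5], [3, 6], [8]].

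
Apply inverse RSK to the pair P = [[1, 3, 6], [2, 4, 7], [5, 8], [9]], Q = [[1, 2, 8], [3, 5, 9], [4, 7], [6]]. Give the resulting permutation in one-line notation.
Reverse the RSK construction: for i from n down to 1, find the cell of Q containing i, remove the entry at that cell from P, and reverse-bump it up through P; the value ejected from row 1 is w(i).

Step i=9: Q has 9 at row 2, column 3; remove 7 from row 2 of P and reverse-bump: 7 enters row 1 and ejects 6. So w(9) = 6. P is now [[1, 3, 7], [2, 4], [5, 8], [9]].
Step i=8: Q has 8 at row 1, column 3; remove that cell from P, ejecting 7. So w(8) = 7. P is now [[1, 3], [2, 4], [5, 8], [9]].
Step i=7: Q has 7 at row 3, column 2; remove 8 from row 3 of P and reverse-bump: 8 enters row 2 and ejects 4; 4 enters row 1 and ejects 3. So w(7) = 3. P is now [[1, 4], [2, 8], [5], [9]].
Step i=6: Q has 6 at row 4, column 1; remove 9 from row 4 of P and reverse-bump: 9 enters row 3 and ejects 5; 5 enters row 2 and ejects 2; 2 enters row 1 and ejects 1. So w(6) = 1. P is now [[2, 4], [5, 8], [9]].
Step i=5: Q has 5 at row 2, column 2; remove 8 from row 2 of P and reverse-bump: 8 enters row 1 and ejects 4. So w(5) = 4. P is now [[2, 8], [5], [9]].
Step i=4: Q has 4 at row 3, column 1; remove 9 from row 3 of P and reverse-bump: 9 enters row 2 and ejects 5; 5 enters row 1 and ejects 2. So w(4) = 2. P is now [[5, 8], [9]].
Step i=3: Q has 3 at row 2, column 1; remove 9 from row 2 of P and reverse-bump: 9 enters row 1 and ejects 8. So w(3) = 8. P is now [[5, 9]].
Step i=2: Q has 2 at row 1, column 2; remove that cell from P, ejecting 9. So w(2) = 9. P is now [[5]].
Step i=1: Q has 1 at row 1, column 1; remove that cell from P, ejecting 5. So w(1) = 5. P is now [].

So w = 5 9 8 2 4 1 3 7 6.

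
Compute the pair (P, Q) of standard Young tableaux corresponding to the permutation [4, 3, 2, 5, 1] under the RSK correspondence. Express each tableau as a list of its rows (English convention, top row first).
Insert each entry of the permutation into P by Schensted row insertion, recording in Q the position of each new cell.

Insert 4: appended to row 1. P = [[4]].
Insert 3: 3 bumps 4 from row 1; 4 starts row 2. P = [[3], [4]].
Insert 2: 2 bumps 3 from row 1; 3 bumps 4 from row 2; 4 starts row 3. P = [[2], [3], [4]].
Insert 5: appended to row 1. P = [[2, 5], [3], [4]].
Insert 1: 1 bumps 2 from row 1; 2 bumps 3 from row 2; 3 bumps 4 from row 3; 4 starts row 4. P = [[1, 5], [2], [3], [4]].

So P = [[1, 5], [2], [3], [4]], Q = [[1, 4], [2], [3], [5]].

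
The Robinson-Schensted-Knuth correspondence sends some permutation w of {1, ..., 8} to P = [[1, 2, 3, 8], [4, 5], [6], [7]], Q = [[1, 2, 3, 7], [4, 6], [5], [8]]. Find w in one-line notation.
1 4 7 6 2 5 8 3

Reverse RSK: for i = n, n-1, ..., 1, locate i in Q, remove the corresponding corner cell from P, and reverse-bump its entry up through P; the value ejected from row 1 is w(i).

So w = 1 4 7 6 2 5 8 3.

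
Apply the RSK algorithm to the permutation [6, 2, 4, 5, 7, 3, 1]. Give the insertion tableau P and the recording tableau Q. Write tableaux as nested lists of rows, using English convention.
P = [[1, 3, 5, 7], [2], [4], [6]], Q = [[1, 3, 4, 5], [2], [6], [7]]

Insert each entry of the permutation into P by Schensted row insertion, recording in Q the position of each new cell.

Insert 6: appended to row 1. P = [[6]], Q = [[1]].
Insert 2: 2 bumps 6 from row 1; 6 starts row 2. P = [[2], [6]], Q = [[1], [2]].
Insert 4: appended to row 1. P = [[2, 4], [6]], Q = [[1, 3], [2]].
Insert 5: appended to row 1. P = [[2, 4, 5], [6]], Q = [[1, 3, 4], [2]].
Insert 7: appended to row 1. P = [[2, 4, 5, 7], [6]], Q = [[1, 3, 4, 5], [2]].
Insert 3: 3 bumps 4 from row 1; 4 bumps 6 from row 2; 6 starts row 3. P = [[2, 3, 5, 7], [4], [6]], Q = [[1, 3, 4, 5], [2], [6]].
Insert 1: 1 bumps 2 from row 1; 2 bumps 4 from row 2; 4 bumps 6 from row 3; 6 starts row 4. P = [[1, 3, 5, 7], [2], [4], [6]], Q = [[1, 3, 4, 5], [2], [6], [7]].

So P = [[1, 3, 5, 7], [2], [4], [6]], Q = [[1, 3, 4, 5], [2], [6], [7]].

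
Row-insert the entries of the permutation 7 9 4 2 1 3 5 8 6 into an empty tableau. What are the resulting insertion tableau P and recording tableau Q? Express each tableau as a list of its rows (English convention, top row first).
Insert each entry of the permutation into P by Schensted row insertion, recording in Q the position of each new cell.

Insert 7: appended to row 1. P = [[7]].
Insert 9: appended to row 1. P = [[7, 9]].
Insert 4: 4 bumps 7 from row 1; 7 starts row 2. P = [[4, 9], [7]].
Insert 2: 2 bumps 4 from row 1; 4 bumps 7 from row 2; 7 starts row 3. P = [[2, 9], [4], [7]].
Insert 1: 1 bumps 2 from row 1; 2 bumps 4 from row 2; 4 bumps 7 from row 3; 7 starts row 4. P = [[1, 9], [2], [4], [7]].
Insert 3: 3 bumps 9 from row 1; 9 appends to row 2. P = [[1, 3], [2, 9], [4], [7]].
Insert 5: appended to row 1. P = [[1, 3, 5], [2, 9], [4], [7]].
Insert 8: appended to row 1. P = [[1, 3, 5, 8], [2, 9], [4], [7]].
Insert 6: 6 bumps 8 from row 1; 8 bumps 9 from row 2; 9 appends to row 3. P = [[1, 3, 5, 6], [2, 8], [4, 9], [7]].

So P = [[1, 3, 5, 6], [2, 8], [4, 9], [7]], Q = [[1, 2, 7, 8], [3, 6], [4, 9], [5]].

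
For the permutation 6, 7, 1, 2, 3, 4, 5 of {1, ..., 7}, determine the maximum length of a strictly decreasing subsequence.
2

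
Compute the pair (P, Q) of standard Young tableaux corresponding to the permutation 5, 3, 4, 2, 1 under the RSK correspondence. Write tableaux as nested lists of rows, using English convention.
Insert each entry of the permutation into P by Schensted row insertion, recording in Q the position of each new cell.

Insert 5: appended to row 1. P = [[5]], Q = [[1]].
Insert 3: 3 bumps 5 from row 1; 5 starts row 2. P = [[3], [5]], Q = [[1], [2]].
Insert 4: appended to row 1. P = [[3, 4], [5]], Q = [[1, 3], [2]].
Insert 2: 2 bumps 3 from row 1; 3 bumps 5 from row 2; 5 starts row 3. P = [[2, 4], [3], [5]], Q = [[1, 3], [2], [4]].
Insert 1: 1 bumps 2 from row 1; 2 bumps 3 from row 2; 3 bumps 5 from row 3; 5 starts row 4. P = [[1, 4], [2], [3], [5]], Q = [[1, 3], [2], [4], [5]].

So P = [[1, 4], [2], [3], [5]], Q = [[1, 3], [2], [4], [5]].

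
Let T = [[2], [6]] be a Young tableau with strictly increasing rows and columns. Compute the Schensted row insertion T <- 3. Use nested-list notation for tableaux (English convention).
3 is larger than every entry of row 1, so it is appended to row 1. The new tableau is [[2, 3], [6]].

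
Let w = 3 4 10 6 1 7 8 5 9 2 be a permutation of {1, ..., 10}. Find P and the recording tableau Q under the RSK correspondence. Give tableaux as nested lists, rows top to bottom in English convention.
P = [[1, 2, 5, 7, 8, 9], [3, 4], [6], [10]], Q = [[1, 2, 3, 6, 7, 9], [4, 8], [5], [10]]

Insert each entry of the permutation into P by Schensted row insertion, recording in Q the position of each new cell.

Insert 3: appended to row 1. P = [[3]].
Insert 4: appended to row 1. P = [[3, 4]].
Insert 10: appended to row 1. P = [[3, 4, 10]].
Insert 6: 6 bumps 10 from row 1; 10 starts row 2. P = [[3, 4, 6], [10]].
Insert 1: 1 bumps 3 from row 1; 3 bumps 10 from row 2; 10 starts row 3. P = [[1, 4, 6], [3], [10]].
Insert 7: appended to row 1. P = [[1, 4, 6, 7], [3], [10]].
Insert 8: appended to row 1. P = [[1, 4, 6, 7, 8], [3], [10]].
Insert 5: 5 bumps 6 from row 1; 6 appends to row 2. P = [[1, 4, 5, 7, 8], [3, 6], [10]].
Insert 9: appended to row 1. P = [[1, 4, 5, 7, 8, 9], [3, 6], [10]].
Insert 2: 2 bumps 4 from row 1; 4 bumps 6 from row 2; 6 bumps 10 from row 3; 10 starts row 4. P = [[1, 2, 5, 7, 8, 9], [3, 4], [6], [10]].

So P = [[1, 2, 5, 7, 8, 9], [3, 4], [6], [10]], Q = [[1, 2, 3, 6, 7, 9], [4, 8], [5], [10]].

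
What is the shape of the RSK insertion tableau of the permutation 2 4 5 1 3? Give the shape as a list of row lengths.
[3, 2]

Row-insert each entry into an empty tableau.

After inserting 2: P = [[2]].
After inserting 4: P = [[2, 4]].
After inserting 5: P = [[2, 4, 5]].
After inserting 1: P = [[1, 4, 5], [2]].
After inserting 3: P = [[1, 3, 5], [2, 4]].

The final insertion tableau P = [[1, 3, 5], [2, 4]] has shape [3, 2].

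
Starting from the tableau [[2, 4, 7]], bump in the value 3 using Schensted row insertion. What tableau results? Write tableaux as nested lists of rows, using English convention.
[[2, 3, 7], [4]]

In row 1, 3 replaces 4 (the leftmost entry greater than 3); 4 is bumped to row 2. 4 starts a new row 2. The new tableau is [[2, 3, 7], [4]].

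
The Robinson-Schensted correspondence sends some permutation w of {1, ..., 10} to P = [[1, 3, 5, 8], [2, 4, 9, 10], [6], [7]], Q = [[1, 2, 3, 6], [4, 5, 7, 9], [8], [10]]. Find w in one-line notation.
2 7 9 1 4 10 6 5 8 3

Reverse the RSK construction: for i from n down to 1, find the cell of Q containing i, remove the entry at that cell from P, and reverse-bump it up through P; the value ejected from row 1 is w(i).

Step i=10: Q has 10 at row 4, column 1; remove 7 from row 4 of P and reverse-bump: 7 enters row 3 and ejects 6; 6 enters row 2 and ejects 4; 4 enters row 1 and ejects 3. So w(10) = 3. P is now [[1, 4, 5, 8], [2, 6, 9, 10], [7]].
Step i=9: Q has 9 at row 2, column 4; remove 10 from row 2 of P and reverse-bump: 10 enters row 1 and ejects 8. So w(9) = 8. P is now [[1, 4, 5, 10], [2, 6, 9], [7]].
Step i=8: Q has 8 at row 3, column 1; remove 7 from row 3 of P and reverse-bump: 7 enters row 2 and ejects 6; 6 enters row 1 and ejects 5. So w(8) = 5. P is now [[1, 4, 6, 10], [2, 7, 9]].
Step i=7: Q has 7 at row 2, column 3; remove 9 from row 2 of P and reverse-bump: 9 enters row 1 and ejects 6. So w(7) = 6. P is now [[1, 4, 9, 10], [2, 7]].
Step i=6: Q has 6 at row 1, column 4; remove that cell from P, ejecting 10. So w(6) = 10. P is now [[1, 4, 9], [2, 7]].
Step i=5: Q has 5 at row 2, column 2; remove 7 from row 2 of P and reverse-bump: 7 enters row 1 and ejects 4. So w(5) = 4. P is now [[1, 7, 9], [2]].
Step i=4: Q has 4 at row 2, column 1; remove 2 from row 2 of P and reverse-bump: 2 enters row 1 and ejects 1. So w(4) = 1. P is now [[2, 7, 9]].
Step i=3: Q has 3 at row 1, column 3; remove that cell from P, ejecting 9. So w(3) = 9. P is now [[2, 7]].
Step i=2: Q has 2 at row 1, column 2; remove that cell from P, ejecting 7. So w(2) = 7. P is now [[2]].
Step i=1: Q has 1 at row 1, column 1; remove that cell from P, ejecting 2. So w(1) = 2. P is now [].

So w = 2 7 9 1 4 10 6 5 8 3.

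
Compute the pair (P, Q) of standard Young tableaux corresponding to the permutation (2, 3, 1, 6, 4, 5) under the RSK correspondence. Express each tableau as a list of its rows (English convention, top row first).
P = [[1, 3, 4, 5], [2, 6]], Q = [[1, 2, 4, 6], [3, 5]]

Insert each entry of the permutation into P by Schensted row insertion, recording in Q the position of each new cell.

Insert 2: appended to row 1. P = [[2]], Q = [[1]].
Insert 3: appended to row 1. P = [[2, 3]], Q = [[1, 2]].
Insert 1: 1 bumps 2 from row 1; 2 starts row 2. P = [[1, 3], [2]], Q = [[1, 2], [3]].
Insert 6: appended to row 1. P = [[1, 3, 6], [2]], Q = [[1, 2, 4], [3]].
Insert 4: 4 bumps 6 from row 1; 6 appends to row 2. P = [[1, 3, 4], [2, 6]], Q = [[1, 2, 4], [3, 5]].
Insert 5: appended to row 1. P = [[1, 3, 4, 5], [2, 6]], Q = [[1, 2, 4, 6], [3, 5]].

So P = [[1, 3, 4, 5], [2, 6]], Q = [[1, 2, 4, 6], [3, 5]].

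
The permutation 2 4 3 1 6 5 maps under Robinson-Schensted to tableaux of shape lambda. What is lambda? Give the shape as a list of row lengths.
[3, 2, 1]

RSK row insertion gives P = [[1, 3, 5], [2, 6], [4]], which has shape [3, 2, 1].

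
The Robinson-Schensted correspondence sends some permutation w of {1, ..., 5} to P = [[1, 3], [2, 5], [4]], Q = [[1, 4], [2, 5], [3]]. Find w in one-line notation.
Reverse the RSK construction: for i from n down to 1, find the cell of Q containing i, remove the entry at that cell from P, and reverse-bump it up through P; the value ejected from row 1 is w(i).

Step i=5: Q has 5 at row 2, column 2; remove 5 from row 2 of P and reverse-bump: 5 enters row 1 and ejects 3. So w(5) = 3. P is now [[1, 5], [2], [4]].
Step i=4: Q has 4 at row 1, column 2; remove that cell from P, ejecting 5. So w(4) = 5. P is now [[1], [2], [4]].
Step i=3: Q has 3 at row 3, column 1; remove 4 from row 3 of P and reverse-bump: 4 enters row 2 and ejects 2; 2 enters row 1 and ejects 1. So w(3) = 1. P is now [[2], [4]].
Step i=2: Q has 2 at row 2, column 1; remove 4 from row 2 of P and reverse-bump: 4 enters row 1 and ejects 2. So w(2) = 2. P is now [[4]].
Step i=1: Q has 1 at row 1, column 1; remove that cell from P, ejecting 4. So w(1) = 4. P is now [].

So w = 4 2 1 5 3.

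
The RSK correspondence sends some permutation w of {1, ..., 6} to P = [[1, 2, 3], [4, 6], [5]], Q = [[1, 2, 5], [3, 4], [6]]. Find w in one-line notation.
5 6 1 2 4 3

Reverse the RSK construction: for i from n down to 1, find the cell of Q containing i, remove the entry at that cell from P, and reverse-bump it up through P; the value ejected from row 1 is w(i).

Step i=6: Q has 6 at row 3, column 1; remove 5 from row 3 of P and reverse-bump: 5 enters row 2 and ejects 4; 4 enters row 1 and ejects 3. So w(6) = 3. P is now [[1, 2, 4], [5, 6]].
Step i=5: Q has 5 at row 1, column 3; remove that cell from P, ejecting 4. So w(5) = 4. P is now [[1, 2], [5, 6]].
Step i=4: Q has 4 at row 2, column 2; remove 6 from row 2 of P and reverse-bump: 6 enters row 1 and ejects 2. So w(4) = 2. P is now [[1, 6], [5]].
Step i=3: Q has 3 at row 2, column 1; remove 5 from row 2 of P and reverse-bump: 5 enters row 1 and ejects 1. So w(3) = 1. P is now [[5, 6]].
Step i=2: Q has 2 at row 1, column 2; remove that cell from P, ejecting 6. So w(2) = 6. P is now [[5]].
Step i=1: Q has 1 at row 1, column 1; remove that cell from P, ejecting 5. So w(1) = 5. P is now [].

So w = 5 6 1 2 4 3.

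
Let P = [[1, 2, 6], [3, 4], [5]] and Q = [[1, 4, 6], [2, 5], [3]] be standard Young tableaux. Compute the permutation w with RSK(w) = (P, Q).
5 3 1 4 2 6

Reverse the RSK construction: for i from n down to 1, find the cell of Q containing i, remove the entry at that cell from P, and reverse-bump it up through P; the value ejected from row 1 is w(i).

Step i=6: Q has 6 at row 1, column 3; remove that cell from P, ejecting 6. So w(6) = 6. P is now [[1, 2], [3, 4], [5]].
Step i=5: Q has 5 at row 2, column 2; remove 4 from row 2 of P and reverse-bump: 4 enters row 1 and ejects 2. So w(5) = 2. P is now [[1, 4], [3], [5]].
Step i=4: Q has 4 at row 1, column 2; remove that cell from P, ejecting 4. So w(4) = 4. P is now [[1], [3], [5]].
Step i=3: Q has 3 at row 3, column 1; remove 5 from row 3 of P and reverse-bump: 5 enters row 2 and ejects 3; 3 enters row 1 and ejects 1. So w(3) = 1. P is now [[3], [5]].
Step i=2: Q has 2 at row 2, column 1; remove 5 from row 2 of P and reverse-bump: 5 enters row 1 and ejects 3. So w(2) = 3. P is now [[5]].
Step i=1: Q has 1 at row 1, column 1; remove that cell from P, ejecting 5. So w(1) = 5. P is now [].

So w = 5 3 1 4 2 6.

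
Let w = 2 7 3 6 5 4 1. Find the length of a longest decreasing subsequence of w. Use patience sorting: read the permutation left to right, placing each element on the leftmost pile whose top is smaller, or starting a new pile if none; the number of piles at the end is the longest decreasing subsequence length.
5

2: new pile. tops = [2]
7: onto pile 1 (replacing 2). tops = [7]
3: new pile. tops = [7, 3]
6: onto pile 2 (replacing 3). tops = [7, 6]
5: new pile. tops = [7, 6, 5]
4: new pile. tops = [7, 6, 5, 4]
1: new pile. tops = [7, 6, 5, 4, 1]

5 piles, so the longest decreasing subsequence has length 5.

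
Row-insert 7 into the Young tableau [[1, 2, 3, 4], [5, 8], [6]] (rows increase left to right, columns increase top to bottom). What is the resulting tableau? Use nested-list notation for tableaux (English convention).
7 is larger than every entry of row 1, so it is appended to row 1. The new tableau is [[1, 2, 3, 4, 7], [5, 8], [6]].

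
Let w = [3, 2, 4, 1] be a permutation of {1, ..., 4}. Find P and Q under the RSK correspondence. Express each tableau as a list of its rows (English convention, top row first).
P = [[1, 4], [2], [3]], Q = [[1, 3], [2], [4]]

Insert each entry of the permutation into P by Schensted row insertion, recording in Q the position of each new cell.

Insert 3: appended to row 1. P = [[3]].
Insert 2: 2 bumps 3 from row 1; 3 starts row 2. P = [[2], [3]].
Insert 4: appended to row 1. P = [[2, 4], [3]].
Insert 1: 1 bumps 2 from row 1; 2 bumps 3 from row 2; 3 starts row 3. P = [[1, 4], [2], [3]].

So P = [[1, 4], [2], [3]], Q = [[1, 3], [2], [4]].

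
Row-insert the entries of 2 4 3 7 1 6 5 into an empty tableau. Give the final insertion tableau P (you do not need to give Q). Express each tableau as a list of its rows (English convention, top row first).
P = [[1, 3, 5], [2, 6], [4, 7]]

Insert 2: appended to row 1. P = [[2]].
Insert 4: appended to row 1. P = [[2, 4]].
Insert 3: 3 bumps 4 from row 1; 4 starts row 2. P = [[2, 3], [4]].
Insert 7: appended to row 1. P = [[2, 3, 7], [4]].
Insert 1: 1 bumps 2 from row 1; 2 bumps 4 from row 2; 4 starts row 3. P = [[1, 3, 7], [2], [4]].
Insert 6: 6 bumps 7 from row 1; 7 appends to row 2. P = [[1, 3, 6], [2, 7], [4]].
Insert 5: 5 bumps 6 from row 1; 6 bumps 7 from row 2; 7 appends to row 3. P = [[1, 3, 5], [2, 6], [4, 7]].

So P = [[1, 3, 5], [2, 6], [4, 7]].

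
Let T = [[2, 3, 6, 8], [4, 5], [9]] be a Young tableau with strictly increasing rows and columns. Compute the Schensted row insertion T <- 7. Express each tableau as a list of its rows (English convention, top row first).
[[2, 3, 6, 7], [4, 5, 8], [9]]

In row 1, 7 replaces 8 (the leftmost entry greater than 7); 8 is bumped to row 2. 8 is appended to row 2. The new tableau is [[2, 3, 6, 7], [4, 5, 8], [9]].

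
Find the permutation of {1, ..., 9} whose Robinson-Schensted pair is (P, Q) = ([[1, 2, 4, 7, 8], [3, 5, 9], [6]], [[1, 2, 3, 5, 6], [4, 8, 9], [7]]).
Reverse the RSK construction: for i from n down to 1, find the cell of Q containing i, remove the entry at that cell from P, and reverse-bump it up through P; the value ejected from row 1 is w(i).

Step i=9: Q has 9 at row 2, column 3; remove 9 from row 2 of P and reverse-bump: 9 enters row 1 and ejects 8. So w(9) = 8. P is now [[1, 2, 4, 7, 9], [3, 5], [6]].
Step i=8: Q has 8 at row 2, column 2; remove 5 from row 2 of P and reverse-bump: 5 enters row 1 and ejects 4. So w(8) = 4. P is now [[1, 2, 5, 7, 9], [3], [6]].
Step i=7: Q has 7 at row 3, column 1; remove 6 from row 3 of P and reverse-bump: 6 enters row 2 and ejects 3; 3 enters row 1 and ejects 2. So w(7) = 2. P is now [[1, 3, 5, 7, 9], [6]].
Step i=6: Q has 6 at row 1, column 5; remove that cell from P, ejecting 9. So w(6) = 9. P is now [[1, 3, 5, 7], [6]].
Step i=5: Q has 5 at row 1, column 4; remove that cell from P, ejecting 7. So w(5) = 7. P is now [[1, 3, 5], [6]].
Step i=4: Q has 4 at row 2, column 1; remove 6 from row 2 of P and reverse-bump: 6 enters row 1 and ejects 5. So w(4) = 5. P is now [[1, 3, 6]].
Step i=3: Q has 3 at row 1, column 3; remove that cell from P, ejecting 6. So w(3) = 6. P is now [[1, 3]].
Step i=2: Q has 2 at row 1, column 2; remove that cell from P, ejecting 3. So w(2) = 3. P is now [[1]].
Step i=1: Q has 1 at row 1, column 1; remove that cell from P, ejecting 1. So w(1) = 1. P is now [].

So w = 1 3 6 5 7 9 2 4 8.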